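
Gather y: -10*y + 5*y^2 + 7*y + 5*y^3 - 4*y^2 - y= 5*y^3 + y^2 - 4*y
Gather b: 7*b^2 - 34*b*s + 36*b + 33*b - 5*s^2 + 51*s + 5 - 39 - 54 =7*b^2 + b*(69 - 34*s) - 5*s^2 + 51*s - 88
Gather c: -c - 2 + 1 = -c - 1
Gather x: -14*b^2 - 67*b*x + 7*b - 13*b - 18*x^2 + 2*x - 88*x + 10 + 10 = -14*b^2 - 6*b - 18*x^2 + x*(-67*b - 86) + 20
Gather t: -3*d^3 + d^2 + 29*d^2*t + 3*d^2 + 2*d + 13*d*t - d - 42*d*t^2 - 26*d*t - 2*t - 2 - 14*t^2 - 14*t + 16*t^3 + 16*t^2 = -3*d^3 + 4*d^2 + d + 16*t^3 + t^2*(2 - 42*d) + t*(29*d^2 - 13*d - 16) - 2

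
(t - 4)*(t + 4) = t^2 - 16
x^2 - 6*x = x*(x - 6)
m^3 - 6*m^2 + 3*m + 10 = (m - 5)*(m - 2)*(m + 1)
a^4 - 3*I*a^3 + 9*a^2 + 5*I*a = a*(a - 5*I)*(a + I)^2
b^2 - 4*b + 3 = (b - 3)*(b - 1)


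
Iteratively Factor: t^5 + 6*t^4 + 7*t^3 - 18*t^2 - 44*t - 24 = (t - 2)*(t^4 + 8*t^3 + 23*t^2 + 28*t + 12) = (t - 2)*(t + 3)*(t^3 + 5*t^2 + 8*t + 4) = (t - 2)*(t + 2)*(t + 3)*(t^2 + 3*t + 2) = (t - 2)*(t + 2)^2*(t + 3)*(t + 1)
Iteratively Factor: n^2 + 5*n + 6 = (n + 2)*(n + 3)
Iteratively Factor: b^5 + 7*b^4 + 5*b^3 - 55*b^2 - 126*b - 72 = (b + 3)*(b^4 + 4*b^3 - 7*b^2 - 34*b - 24) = (b + 1)*(b + 3)*(b^3 + 3*b^2 - 10*b - 24) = (b + 1)*(b + 2)*(b + 3)*(b^2 + b - 12) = (b - 3)*(b + 1)*(b + 2)*(b + 3)*(b + 4)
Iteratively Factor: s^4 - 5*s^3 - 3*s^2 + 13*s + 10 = (s - 2)*(s^3 - 3*s^2 - 9*s - 5) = (s - 2)*(s + 1)*(s^2 - 4*s - 5) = (s - 5)*(s - 2)*(s + 1)*(s + 1)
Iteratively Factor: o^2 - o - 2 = (o - 2)*(o + 1)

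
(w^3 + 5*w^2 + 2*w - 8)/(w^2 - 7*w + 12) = (w^3 + 5*w^2 + 2*w - 8)/(w^2 - 7*w + 12)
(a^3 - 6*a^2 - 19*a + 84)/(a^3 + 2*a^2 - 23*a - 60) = (a^2 - 10*a + 21)/(a^2 - 2*a - 15)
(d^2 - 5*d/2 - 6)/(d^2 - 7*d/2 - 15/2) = (d - 4)/(d - 5)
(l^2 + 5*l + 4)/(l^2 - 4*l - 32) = (l + 1)/(l - 8)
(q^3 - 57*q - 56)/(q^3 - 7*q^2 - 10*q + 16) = (q^2 + 8*q + 7)/(q^2 + q - 2)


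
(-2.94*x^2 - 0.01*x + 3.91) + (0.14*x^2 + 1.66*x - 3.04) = -2.8*x^2 + 1.65*x + 0.87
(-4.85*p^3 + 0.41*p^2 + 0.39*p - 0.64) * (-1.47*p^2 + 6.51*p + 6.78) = 7.1295*p^5 - 32.1762*p^4 - 30.7872*p^3 + 6.2595*p^2 - 1.5222*p - 4.3392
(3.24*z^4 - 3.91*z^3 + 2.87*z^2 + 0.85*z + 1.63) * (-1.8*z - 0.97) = -5.832*z^5 + 3.8952*z^4 - 1.3733*z^3 - 4.3139*z^2 - 3.7585*z - 1.5811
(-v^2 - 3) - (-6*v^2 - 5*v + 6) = 5*v^2 + 5*v - 9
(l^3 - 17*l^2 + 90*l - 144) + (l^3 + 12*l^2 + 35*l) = 2*l^3 - 5*l^2 + 125*l - 144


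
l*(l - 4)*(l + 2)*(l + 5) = l^4 + 3*l^3 - 18*l^2 - 40*l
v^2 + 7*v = v*(v + 7)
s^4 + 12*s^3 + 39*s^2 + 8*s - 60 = (s - 1)*(s + 2)*(s + 5)*(s + 6)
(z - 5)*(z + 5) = z^2 - 25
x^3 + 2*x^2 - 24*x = x*(x - 4)*(x + 6)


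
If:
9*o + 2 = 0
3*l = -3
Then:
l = -1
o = -2/9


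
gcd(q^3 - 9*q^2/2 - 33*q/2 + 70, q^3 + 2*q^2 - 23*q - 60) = q^2 - q - 20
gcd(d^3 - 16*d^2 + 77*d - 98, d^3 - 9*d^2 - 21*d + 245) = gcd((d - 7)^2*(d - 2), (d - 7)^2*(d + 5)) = d^2 - 14*d + 49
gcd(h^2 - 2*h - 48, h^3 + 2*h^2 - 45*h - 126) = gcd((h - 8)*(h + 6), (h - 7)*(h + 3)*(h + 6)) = h + 6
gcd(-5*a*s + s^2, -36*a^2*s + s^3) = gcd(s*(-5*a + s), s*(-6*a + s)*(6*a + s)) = s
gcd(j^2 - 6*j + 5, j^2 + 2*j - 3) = j - 1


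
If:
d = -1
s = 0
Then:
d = -1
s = 0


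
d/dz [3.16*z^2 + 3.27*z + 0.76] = 6.32*z + 3.27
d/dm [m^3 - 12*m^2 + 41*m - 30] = 3*m^2 - 24*m + 41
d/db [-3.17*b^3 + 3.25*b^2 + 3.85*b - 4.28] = -9.51*b^2 + 6.5*b + 3.85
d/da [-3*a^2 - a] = -6*a - 1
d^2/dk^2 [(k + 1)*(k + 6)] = 2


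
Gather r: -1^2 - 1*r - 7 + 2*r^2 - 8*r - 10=2*r^2 - 9*r - 18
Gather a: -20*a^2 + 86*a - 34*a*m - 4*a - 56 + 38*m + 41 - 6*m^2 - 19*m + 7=-20*a^2 + a*(82 - 34*m) - 6*m^2 + 19*m - 8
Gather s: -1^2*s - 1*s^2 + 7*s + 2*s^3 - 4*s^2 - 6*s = 2*s^3 - 5*s^2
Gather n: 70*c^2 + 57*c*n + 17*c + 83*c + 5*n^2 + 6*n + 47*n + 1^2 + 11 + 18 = 70*c^2 + 100*c + 5*n^2 + n*(57*c + 53) + 30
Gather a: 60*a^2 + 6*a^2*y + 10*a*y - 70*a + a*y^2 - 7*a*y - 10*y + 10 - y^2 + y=a^2*(6*y + 60) + a*(y^2 + 3*y - 70) - y^2 - 9*y + 10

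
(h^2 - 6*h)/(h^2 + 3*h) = (h - 6)/(h + 3)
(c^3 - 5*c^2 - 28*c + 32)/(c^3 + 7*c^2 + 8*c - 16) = (c - 8)/(c + 4)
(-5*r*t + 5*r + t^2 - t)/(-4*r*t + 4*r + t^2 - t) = (5*r - t)/(4*r - t)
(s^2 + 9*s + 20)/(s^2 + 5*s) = (s + 4)/s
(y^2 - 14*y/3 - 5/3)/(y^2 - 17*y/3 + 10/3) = (3*y + 1)/(3*y - 2)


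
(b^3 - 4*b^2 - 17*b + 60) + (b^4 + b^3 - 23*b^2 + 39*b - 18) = b^4 + 2*b^3 - 27*b^2 + 22*b + 42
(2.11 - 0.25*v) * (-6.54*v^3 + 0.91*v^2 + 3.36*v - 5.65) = 1.635*v^4 - 14.0269*v^3 + 1.0801*v^2 + 8.5021*v - 11.9215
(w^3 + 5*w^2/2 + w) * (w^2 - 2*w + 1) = w^5 + w^4/2 - 3*w^3 + w^2/2 + w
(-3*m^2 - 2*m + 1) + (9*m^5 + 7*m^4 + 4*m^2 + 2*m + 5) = 9*m^5 + 7*m^4 + m^2 + 6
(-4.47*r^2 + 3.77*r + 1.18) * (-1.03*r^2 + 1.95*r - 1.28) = 4.6041*r^4 - 12.5996*r^3 + 11.8577*r^2 - 2.5246*r - 1.5104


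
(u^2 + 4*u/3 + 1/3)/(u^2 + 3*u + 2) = (u + 1/3)/(u + 2)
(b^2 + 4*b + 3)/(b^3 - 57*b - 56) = (b + 3)/(b^2 - b - 56)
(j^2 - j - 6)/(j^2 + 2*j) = (j - 3)/j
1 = 1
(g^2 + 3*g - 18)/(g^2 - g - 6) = (g + 6)/(g + 2)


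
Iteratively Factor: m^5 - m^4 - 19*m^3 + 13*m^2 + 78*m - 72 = (m - 4)*(m^4 + 3*m^3 - 7*m^2 - 15*m + 18) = (m - 4)*(m - 2)*(m^3 + 5*m^2 + 3*m - 9) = (m - 4)*(m - 2)*(m - 1)*(m^2 + 6*m + 9) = (m - 4)*(m - 2)*(m - 1)*(m + 3)*(m + 3)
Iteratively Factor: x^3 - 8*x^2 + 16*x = (x - 4)*(x^2 - 4*x) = (x - 4)^2*(x)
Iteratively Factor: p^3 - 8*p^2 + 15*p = (p - 3)*(p^2 - 5*p) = (p - 5)*(p - 3)*(p)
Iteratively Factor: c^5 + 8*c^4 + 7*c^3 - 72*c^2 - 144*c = (c - 3)*(c^4 + 11*c^3 + 40*c^2 + 48*c) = (c - 3)*(c + 4)*(c^3 + 7*c^2 + 12*c) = c*(c - 3)*(c + 4)*(c^2 + 7*c + 12) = c*(c - 3)*(c + 3)*(c + 4)*(c + 4)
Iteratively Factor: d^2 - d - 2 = (d - 2)*(d + 1)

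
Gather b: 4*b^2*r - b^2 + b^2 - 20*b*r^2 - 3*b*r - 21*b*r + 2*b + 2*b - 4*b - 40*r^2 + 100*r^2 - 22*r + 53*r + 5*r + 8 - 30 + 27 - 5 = 4*b^2*r + b*(-20*r^2 - 24*r) + 60*r^2 + 36*r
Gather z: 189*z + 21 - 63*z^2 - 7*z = -63*z^2 + 182*z + 21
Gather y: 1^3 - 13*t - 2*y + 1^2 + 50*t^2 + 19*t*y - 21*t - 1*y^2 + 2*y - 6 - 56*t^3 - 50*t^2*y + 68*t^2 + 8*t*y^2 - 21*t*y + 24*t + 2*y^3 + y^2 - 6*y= -56*t^3 + 118*t^2 + 8*t*y^2 - 10*t + 2*y^3 + y*(-50*t^2 - 2*t - 6) - 4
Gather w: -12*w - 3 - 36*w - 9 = -48*w - 12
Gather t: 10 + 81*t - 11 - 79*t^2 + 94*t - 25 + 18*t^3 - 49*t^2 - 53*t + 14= 18*t^3 - 128*t^2 + 122*t - 12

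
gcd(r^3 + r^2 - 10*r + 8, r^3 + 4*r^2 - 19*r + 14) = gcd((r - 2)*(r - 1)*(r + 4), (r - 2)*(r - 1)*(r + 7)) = r^2 - 3*r + 2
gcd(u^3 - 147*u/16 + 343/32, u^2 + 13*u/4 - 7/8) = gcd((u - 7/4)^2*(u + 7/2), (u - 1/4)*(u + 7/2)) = u + 7/2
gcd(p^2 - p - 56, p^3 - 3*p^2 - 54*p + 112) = p^2 - p - 56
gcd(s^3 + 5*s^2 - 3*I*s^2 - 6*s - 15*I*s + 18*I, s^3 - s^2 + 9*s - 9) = s^2 + s*(-1 - 3*I) + 3*I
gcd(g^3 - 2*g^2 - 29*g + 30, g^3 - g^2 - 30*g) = g^2 - g - 30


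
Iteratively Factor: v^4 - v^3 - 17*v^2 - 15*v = (v)*(v^3 - v^2 - 17*v - 15) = v*(v - 5)*(v^2 + 4*v + 3) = v*(v - 5)*(v + 1)*(v + 3)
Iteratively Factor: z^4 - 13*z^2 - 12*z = (z - 4)*(z^3 + 4*z^2 + 3*z) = (z - 4)*(z + 3)*(z^2 + z) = (z - 4)*(z + 1)*(z + 3)*(z)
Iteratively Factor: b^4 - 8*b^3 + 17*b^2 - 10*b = (b)*(b^3 - 8*b^2 + 17*b - 10) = b*(b - 5)*(b^2 - 3*b + 2) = b*(b - 5)*(b - 1)*(b - 2)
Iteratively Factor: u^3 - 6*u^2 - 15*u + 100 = (u - 5)*(u^2 - u - 20) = (u - 5)^2*(u + 4)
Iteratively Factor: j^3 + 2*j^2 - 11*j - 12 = (j + 4)*(j^2 - 2*j - 3) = (j + 1)*(j + 4)*(j - 3)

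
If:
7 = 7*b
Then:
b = 1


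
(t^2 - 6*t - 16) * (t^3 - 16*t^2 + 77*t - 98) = t^5 - 22*t^4 + 157*t^3 - 304*t^2 - 644*t + 1568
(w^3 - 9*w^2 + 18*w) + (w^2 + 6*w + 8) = w^3 - 8*w^2 + 24*w + 8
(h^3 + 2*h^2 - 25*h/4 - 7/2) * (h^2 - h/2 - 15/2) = h^5 + 3*h^4/2 - 59*h^3/4 - 123*h^2/8 + 389*h/8 + 105/4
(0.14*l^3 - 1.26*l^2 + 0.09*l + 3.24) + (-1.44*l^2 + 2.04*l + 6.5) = 0.14*l^3 - 2.7*l^2 + 2.13*l + 9.74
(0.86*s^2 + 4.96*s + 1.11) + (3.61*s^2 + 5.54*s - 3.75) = 4.47*s^2 + 10.5*s - 2.64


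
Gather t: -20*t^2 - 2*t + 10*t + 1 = -20*t^2 + 8*t + 1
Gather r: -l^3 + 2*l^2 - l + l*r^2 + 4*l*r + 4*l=-l^3 + 2*l^2 + l*r^2 + 4*l*r + 3*l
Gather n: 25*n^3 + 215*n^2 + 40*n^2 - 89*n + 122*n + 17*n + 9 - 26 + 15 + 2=25*n^3 + 255*n^2 + 50*n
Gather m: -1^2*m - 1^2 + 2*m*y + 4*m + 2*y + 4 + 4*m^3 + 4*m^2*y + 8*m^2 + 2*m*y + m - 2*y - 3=4*m^3 + m^2*(4*y + 8) + m*(4*y + 4)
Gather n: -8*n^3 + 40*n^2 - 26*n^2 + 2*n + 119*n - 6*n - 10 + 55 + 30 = -8*n^3 + 14*n^2 + 115*n + 75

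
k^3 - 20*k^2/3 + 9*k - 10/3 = (k - 5)*(k - 1)*(k - 2/3)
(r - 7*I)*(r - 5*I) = r^2 - 12*I*r - 35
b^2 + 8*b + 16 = (b + 4)^2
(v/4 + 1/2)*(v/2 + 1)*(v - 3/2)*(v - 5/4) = v^4/8 + 5*v^3/32 - 41*v^2/64 - 7*v/16 + 15/16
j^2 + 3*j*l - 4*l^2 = (j - l)*(j + 4*l)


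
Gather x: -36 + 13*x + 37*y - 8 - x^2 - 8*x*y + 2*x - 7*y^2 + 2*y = -x^2 + x*(15 - 8*y) - 7*y^2 + 39*y - 44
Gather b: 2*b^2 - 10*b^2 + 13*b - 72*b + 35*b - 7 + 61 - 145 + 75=-8*b^2 - 24*b - 16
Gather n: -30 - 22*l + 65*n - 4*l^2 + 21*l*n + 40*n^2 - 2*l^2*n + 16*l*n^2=-4*l^2 - 22*l + n^2*(16*l + 40) + n*(-2*l^2 + 21*l + 65) - 30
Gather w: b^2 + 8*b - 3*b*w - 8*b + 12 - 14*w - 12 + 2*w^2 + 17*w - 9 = b^2 + 2*w^2 + w*(3 - 3*b) - 9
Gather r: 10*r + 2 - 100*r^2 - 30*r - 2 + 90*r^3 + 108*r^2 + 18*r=90*r^3 + 8*r^2 - 2*r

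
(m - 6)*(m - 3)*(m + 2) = m^3 - 7*m^2 + 36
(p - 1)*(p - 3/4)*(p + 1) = p^3 - 3*p^2/4 - p + 3/4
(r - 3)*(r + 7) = r^2 + 4*r - 21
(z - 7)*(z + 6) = z^2 - z - 42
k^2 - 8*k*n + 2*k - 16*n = (k + 2)*(k - 8*n)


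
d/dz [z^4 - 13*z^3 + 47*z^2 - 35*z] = 4*z^3 - 39*z^2 + 94*z - 35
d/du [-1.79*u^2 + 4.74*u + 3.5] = 4.74 - 3.58*u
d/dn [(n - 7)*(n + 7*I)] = 2*n - 7 + 7*I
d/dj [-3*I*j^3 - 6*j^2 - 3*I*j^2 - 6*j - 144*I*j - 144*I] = -9*I*j^2 - 6*j*(2 + I) - 6 - 144*I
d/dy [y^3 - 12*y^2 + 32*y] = 3*y^2 - 24*y + 32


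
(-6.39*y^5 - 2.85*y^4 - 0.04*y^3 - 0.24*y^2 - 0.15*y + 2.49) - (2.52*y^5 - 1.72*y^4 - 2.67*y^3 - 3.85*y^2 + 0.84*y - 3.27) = -8.91*y^5 - 1.13*y^4 + 2.63*y^3 + 3.61*y^2 - 0.99*y + 5.76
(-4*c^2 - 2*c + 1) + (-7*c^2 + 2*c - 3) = -11*c^2 - 2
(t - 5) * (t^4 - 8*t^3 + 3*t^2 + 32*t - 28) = t^5 - 13*t^4 + 43*t^3 + 17*t^2 - 188*t + 140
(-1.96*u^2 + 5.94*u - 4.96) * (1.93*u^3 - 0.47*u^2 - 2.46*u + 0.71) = -3.7828*u^5 + 12.3854*u^4 - 7.543*u^3 - 13.6728*u^2 + 16.419*u - 3.5216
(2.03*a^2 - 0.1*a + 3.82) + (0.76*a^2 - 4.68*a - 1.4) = 2.79*a^2 - 4.78*a + 2.42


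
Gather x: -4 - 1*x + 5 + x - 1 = 0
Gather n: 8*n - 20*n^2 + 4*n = -20*n^2 + 12*n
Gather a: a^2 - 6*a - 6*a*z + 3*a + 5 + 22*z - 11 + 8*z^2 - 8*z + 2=a^2 + a*(-6*z - 3) + 8*z^2 + 14*z - 4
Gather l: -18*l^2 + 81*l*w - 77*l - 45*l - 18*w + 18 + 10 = -18*l^2 + l*(81*w - 122) - 18*w + 28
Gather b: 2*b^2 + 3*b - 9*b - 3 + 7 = 2*b^2 - 6*b + 4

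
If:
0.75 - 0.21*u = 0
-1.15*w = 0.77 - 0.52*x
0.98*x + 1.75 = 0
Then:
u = 3.57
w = -1.48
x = -1.79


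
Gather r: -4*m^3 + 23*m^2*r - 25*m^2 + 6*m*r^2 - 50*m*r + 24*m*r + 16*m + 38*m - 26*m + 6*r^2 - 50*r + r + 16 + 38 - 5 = -4*m^3 - 25*m^2 + 28*m + r^2*(6*m + 6) + r*(23*m^2 - 26*m - 49) + 49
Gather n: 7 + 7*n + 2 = 7*n + 9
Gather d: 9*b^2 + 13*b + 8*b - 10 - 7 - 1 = 9*b^2 + 21*b - 18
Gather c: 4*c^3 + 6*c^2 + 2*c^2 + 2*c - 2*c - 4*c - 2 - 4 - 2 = 4*c^3 + 8*c^2 - 4*c - 8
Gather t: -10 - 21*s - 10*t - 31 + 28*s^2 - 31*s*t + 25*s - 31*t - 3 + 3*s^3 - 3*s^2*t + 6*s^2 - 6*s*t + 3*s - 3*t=3*s^3 + 34*s^2 + 7*s + t*(-3*s^2 - 37*s - 44) - 44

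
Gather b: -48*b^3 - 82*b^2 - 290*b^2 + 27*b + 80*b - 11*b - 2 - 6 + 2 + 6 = -48*b^3 - 372*b^2 + 96*b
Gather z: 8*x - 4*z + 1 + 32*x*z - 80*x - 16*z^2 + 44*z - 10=-72*x - 16*z^2 + z*(32*x + 40) - 9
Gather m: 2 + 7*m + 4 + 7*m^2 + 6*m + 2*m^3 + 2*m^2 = 2*m^3 + 9*m^2 + 13*m + 6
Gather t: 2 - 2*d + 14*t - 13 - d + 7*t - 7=-3*d + 21*t - 18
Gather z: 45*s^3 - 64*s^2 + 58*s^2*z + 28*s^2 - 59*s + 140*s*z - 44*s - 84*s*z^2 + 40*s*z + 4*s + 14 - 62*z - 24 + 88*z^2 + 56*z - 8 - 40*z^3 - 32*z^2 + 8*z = 45*s^3 - 36*s^2 - 99*s - 40*z^3 + z^2*(56 - 84*s) + z*(58*s^2 + 180*s + 2) - 18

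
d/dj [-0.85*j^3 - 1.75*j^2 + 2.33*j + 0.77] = -2.55*j^2 - 3.5*j + 2.33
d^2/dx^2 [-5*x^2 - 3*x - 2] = -10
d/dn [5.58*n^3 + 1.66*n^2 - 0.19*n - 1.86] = 16.74*n^2 + 3.32*n - 0.19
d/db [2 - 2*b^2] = -4*b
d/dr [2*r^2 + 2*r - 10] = 4*r + 2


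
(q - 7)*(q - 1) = q^2 - 8*q + 7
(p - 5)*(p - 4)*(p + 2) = p^3 - 7*p^2 + 2*p + 40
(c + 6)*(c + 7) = c^2 + 13*c + 42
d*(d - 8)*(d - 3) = d^3 - 11*d^2 + 24*d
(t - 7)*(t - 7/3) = t^2 - 28*t/3 + 49/3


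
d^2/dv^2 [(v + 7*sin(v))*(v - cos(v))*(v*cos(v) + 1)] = -v^3*cos(v) - 6*v^2*sin(v) - 14*v^2*sin(2*v) + 2*v^2*cos(2*v) - 21*v*sin(v)/4 + 4*v*sin(2*v) + 63*v*sin(3*v)/4 + 7*v*cos(v) + 28*v*cos(2*v) + 2*sin(v) + 21*sin(2*v) + 21*cos(v)/2 - cos(2*v) - 21*cos(3*v)/2 + 1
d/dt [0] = 0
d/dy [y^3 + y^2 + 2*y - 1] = 3*y^2 + 2*y + 2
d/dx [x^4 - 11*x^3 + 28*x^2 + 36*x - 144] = 4*x^3 - 33*x^2 + 56*x + 36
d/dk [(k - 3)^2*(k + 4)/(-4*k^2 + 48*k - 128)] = (-k^4 + 24*k^3 - 135*k^2 + 200*k + 48)/(4*(k^4 - 24*k^3 + 208*k^2 - 768*k + 1024))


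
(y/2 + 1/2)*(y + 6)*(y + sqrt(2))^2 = y^4/2 + sqrt(2)*y^3 + 7*y^3/2 + 4*y^2 + 7*sqrt(2)*y^2 + 7*y + 6*sqrt(2)*y + 6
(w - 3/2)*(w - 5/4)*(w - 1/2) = w^3 - 13*w^2/4 + 13*w/4 - 15/16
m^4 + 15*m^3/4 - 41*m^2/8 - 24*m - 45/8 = (m - 5/2)*(m + 1/4)*(m + 3)^2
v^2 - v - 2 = (v - 2)*(v + 1)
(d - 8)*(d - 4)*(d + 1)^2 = d^4 - 10*d^3 + 9*d^2 + 52*d + 32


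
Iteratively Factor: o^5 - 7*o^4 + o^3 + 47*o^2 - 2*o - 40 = (o - 4)*(o^4 - 3*o^3 - 11*o^2 + 3*o + 10) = (o - 4)*(o + 2)*(o^3 - 5*o^2 - o + 5) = (o - 4)*(o + 1)*(o + 2)*(o^2 - 6*o + 5) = (o - 5)*(o - 4)*(o + 1)*(o + 2)*(o - 1)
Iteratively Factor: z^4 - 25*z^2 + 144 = (z + 3)*(z^3 - 3*z^2 - 16*z + 48) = (z - 4)*(z + 3)*(z^2 + z - 12) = (z - 4)*(z + 3)*(z + 4)*(z - 3)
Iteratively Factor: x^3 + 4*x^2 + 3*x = (x + 1)*(x^2 + 3*x) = x*(x + 1)*(x + 3)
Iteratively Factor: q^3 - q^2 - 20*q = (q)*(q^2 - q - 20) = q*(q + 4)*(q - 5)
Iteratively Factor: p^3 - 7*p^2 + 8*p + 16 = (p + 1)*(p^2 - 8*p + 16) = (p - 4)*(p + 1)*(p - 4)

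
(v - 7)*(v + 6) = v^2 - v - 42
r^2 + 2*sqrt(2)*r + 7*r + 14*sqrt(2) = (r + 7)*(r + 2*sqrt(2))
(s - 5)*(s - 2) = s^2 - 7*s + 10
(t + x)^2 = t^2 + 2*t*x + x^2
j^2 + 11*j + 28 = (j + 4)*(j + 7)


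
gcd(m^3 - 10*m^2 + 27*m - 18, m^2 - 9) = m - 3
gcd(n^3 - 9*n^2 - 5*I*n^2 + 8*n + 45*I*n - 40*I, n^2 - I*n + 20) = n - 5*I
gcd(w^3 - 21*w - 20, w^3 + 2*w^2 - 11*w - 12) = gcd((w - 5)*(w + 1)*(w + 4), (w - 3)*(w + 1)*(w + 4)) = w^2 + 5*w + 4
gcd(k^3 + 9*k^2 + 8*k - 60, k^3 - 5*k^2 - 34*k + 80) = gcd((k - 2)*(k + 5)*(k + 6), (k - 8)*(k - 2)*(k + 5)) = k^2 + 3*k - 10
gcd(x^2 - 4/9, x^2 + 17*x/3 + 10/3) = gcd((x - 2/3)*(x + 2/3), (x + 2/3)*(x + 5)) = x + 2/3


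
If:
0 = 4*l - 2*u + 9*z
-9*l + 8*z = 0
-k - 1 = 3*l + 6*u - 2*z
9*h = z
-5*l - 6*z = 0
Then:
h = 0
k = -1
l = 0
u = 0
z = 0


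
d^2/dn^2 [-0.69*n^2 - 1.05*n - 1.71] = -1.38000000000000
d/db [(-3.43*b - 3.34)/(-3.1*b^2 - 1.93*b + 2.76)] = (10.633*b^2 + 6.6199*b - (3.43*b + 3.34)*(6.2*b + 1.93) - 9.4668)/(3.1*b^2 + 1.93*b - 2.76)^2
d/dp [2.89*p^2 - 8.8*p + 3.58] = 5.78*p - 8.8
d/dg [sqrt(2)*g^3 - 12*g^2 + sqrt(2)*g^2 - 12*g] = 3*sqrt(2)*g^2 - 24*g + 2*sqrt(2)*g - 12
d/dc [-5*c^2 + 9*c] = 9 - 10*c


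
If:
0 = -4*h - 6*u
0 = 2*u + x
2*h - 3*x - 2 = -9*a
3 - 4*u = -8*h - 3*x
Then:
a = 35/198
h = -9/44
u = 3/22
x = -3/11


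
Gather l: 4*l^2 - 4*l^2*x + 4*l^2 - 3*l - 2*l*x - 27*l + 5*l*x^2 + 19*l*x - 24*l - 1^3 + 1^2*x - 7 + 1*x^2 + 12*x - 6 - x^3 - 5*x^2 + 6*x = l^2*(8 - 4*x) + l*(5*x^2 + 17*x - 54) - x^3 - 4*x^2 + 19*x - 14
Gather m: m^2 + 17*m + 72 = m^2 + 17*m + 72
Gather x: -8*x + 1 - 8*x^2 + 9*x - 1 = -8*x^2 + x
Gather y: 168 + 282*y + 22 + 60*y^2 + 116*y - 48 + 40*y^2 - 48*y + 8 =100*y^2 + 350*y + 150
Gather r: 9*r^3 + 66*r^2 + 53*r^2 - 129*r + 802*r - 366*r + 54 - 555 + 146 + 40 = 9*r^3 + 119*r^2 + 307*r - 315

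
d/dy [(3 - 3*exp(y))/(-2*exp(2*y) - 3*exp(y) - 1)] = 6*(-exp(2*y) + 2*exp(y) + 2)*exp(y)/(4*exp(4*y) + 12*exp(3*y) + 13*exp(2*y) + 6*exp(y) + 1)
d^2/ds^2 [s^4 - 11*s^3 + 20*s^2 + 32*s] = 12*s^2 - 66*s + 40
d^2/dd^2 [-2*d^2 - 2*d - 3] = -4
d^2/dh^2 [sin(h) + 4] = -sin(h)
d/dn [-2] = 0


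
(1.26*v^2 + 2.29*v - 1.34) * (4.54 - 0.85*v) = -1.071*v^3 + 3.7739*v^2 + 11.5356*v - 6.0836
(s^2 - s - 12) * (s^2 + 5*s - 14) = s^4 + 4*s^3 - 31*s^2 - 46*s + 168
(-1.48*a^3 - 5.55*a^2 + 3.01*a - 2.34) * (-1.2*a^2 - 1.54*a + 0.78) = 1.776*a^5 + 8.9392*a^4 + 3.7806*a^3 - 6.1564*a^2 + 5.9514*a - 1.8252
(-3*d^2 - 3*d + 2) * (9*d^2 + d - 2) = -27*d^4 - 30*d^3 + 21*d^2 + 8*d - 4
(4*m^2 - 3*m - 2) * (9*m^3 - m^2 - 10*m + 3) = 36*m^5 - 31*m^4 - 55*m^3 + 44*m^2 + 11*m - 6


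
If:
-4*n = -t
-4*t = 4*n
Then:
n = 0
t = 0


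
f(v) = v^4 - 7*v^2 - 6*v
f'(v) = 4*v^3 - 14*v - 6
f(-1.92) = -0.70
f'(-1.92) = -7.43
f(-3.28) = 60.11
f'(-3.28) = -101.23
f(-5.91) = 1010.94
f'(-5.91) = -748.96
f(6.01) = 1015.76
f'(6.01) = 778.19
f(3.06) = 3.77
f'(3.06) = 65.77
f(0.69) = -7.25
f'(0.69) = -14.35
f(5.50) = 670.31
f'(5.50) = 582.50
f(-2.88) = 28.02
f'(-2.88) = -61.23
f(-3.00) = 36.00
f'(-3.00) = -72.00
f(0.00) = 0.00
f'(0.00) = -6.00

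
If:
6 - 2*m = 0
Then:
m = 3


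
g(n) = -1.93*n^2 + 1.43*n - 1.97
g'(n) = 1.43 - 3.86*n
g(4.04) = -27.69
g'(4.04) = -14.16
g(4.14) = -29.13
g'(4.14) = -14.55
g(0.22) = -1.75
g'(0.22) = 0.58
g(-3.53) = -31.07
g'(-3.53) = 15.06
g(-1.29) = -7.03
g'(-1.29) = 6.41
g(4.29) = -31.36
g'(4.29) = -15.13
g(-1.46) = -8.17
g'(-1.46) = 7.07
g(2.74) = -12.54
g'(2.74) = -9.15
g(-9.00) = -171.17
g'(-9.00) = 36.17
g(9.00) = -145.43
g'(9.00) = -33.31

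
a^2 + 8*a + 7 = (a + 1)*(a + 7)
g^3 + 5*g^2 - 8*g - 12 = (g - 2)*(g + 1)*(g + 6)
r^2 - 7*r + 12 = (r - 4)*(r - 3)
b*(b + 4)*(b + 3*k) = b^3 + 3*b^2*k + 4*b^2 + 12*b*k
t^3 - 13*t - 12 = (t - 4)*(t + 1)*(t + 3)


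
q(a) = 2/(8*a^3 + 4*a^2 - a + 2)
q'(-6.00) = 0.00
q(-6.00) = 0.00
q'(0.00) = 0.50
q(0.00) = 1.00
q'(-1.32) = -0.92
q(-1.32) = -0.25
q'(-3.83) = -0.00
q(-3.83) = -0.01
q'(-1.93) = -0.10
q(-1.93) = -0.05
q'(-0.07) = 0.66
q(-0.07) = 0.96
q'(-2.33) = -0.04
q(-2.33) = -0.03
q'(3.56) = -0.00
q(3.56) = 0.00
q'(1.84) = -0.05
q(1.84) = 0.03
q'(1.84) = -0.05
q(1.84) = 0.03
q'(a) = 2*(-24*a^2 - 8*a + 1)/(8*a^3 + 4*a^2 - a + 2)^2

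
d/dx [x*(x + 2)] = 2*x + 2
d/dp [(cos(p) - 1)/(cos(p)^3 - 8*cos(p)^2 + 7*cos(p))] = (2*cos(p) - 7)*sin(p)/((cos(p) - 7)^2*cos(p)^2)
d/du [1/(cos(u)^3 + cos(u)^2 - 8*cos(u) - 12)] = (3*cos(u) - 4)*sin(u)/((cos(u) - 3)^2*(cos(u) + 2)^3)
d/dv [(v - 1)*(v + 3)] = 2*v + 2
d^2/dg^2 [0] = 0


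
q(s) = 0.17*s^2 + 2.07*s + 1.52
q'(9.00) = 5.13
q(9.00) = 33.92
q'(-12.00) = -2.01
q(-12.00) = 1.16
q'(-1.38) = 1.60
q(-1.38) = -1.01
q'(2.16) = 2.80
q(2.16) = 6.78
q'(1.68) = 2.64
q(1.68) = 5.48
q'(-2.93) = 1.07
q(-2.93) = -3.09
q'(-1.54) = 1.55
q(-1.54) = -1.26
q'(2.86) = 3.04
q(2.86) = 8.83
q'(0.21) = 2.14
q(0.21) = 1.96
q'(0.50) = 2.24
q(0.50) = 2.60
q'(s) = 0.34*s + 2.07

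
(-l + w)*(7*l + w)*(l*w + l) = -7*l^3*w - 7*l^3 + 6*l^2*w^2 + 6*l^2*w + l*w^3 + l*w^2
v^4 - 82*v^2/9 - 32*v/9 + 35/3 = (v - 3)*(v - 1)*(v + 5/3)*(v + 7/3)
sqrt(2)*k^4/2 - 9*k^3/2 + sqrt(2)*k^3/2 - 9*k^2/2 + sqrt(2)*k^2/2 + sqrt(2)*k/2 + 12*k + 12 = (k - 4*sqrt(2))*(k - 3*sqrt(2)/2)*(k + sqrt(2))*(sqrt(2)*k/2 + sqrt(2)/2)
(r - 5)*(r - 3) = r^2 - 8*r + 15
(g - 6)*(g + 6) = g^2 - 36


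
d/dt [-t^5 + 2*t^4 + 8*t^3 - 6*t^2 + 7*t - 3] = -5*t^4 + 8*t^3 + 24*t^2 - 12*t + 7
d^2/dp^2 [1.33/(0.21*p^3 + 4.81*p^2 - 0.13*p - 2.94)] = (-(1.6758*p + 12.7946)*(0.21*p^3 + 4.81*p^2 - 0.13*p - 2.94) + 1.33*(0.63*p^2 + 9.62*p - 0.13)*(1.26*p^2 + 19.24*p - 0.26))/(0.21*p^3 + 4.81*p^2 - 0.13*p - 2.94)^3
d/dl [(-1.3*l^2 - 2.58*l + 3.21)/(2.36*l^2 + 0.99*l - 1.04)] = (4.8018*l^2 - 12.4472*l - 0.494699999999999)/(5.5696*l^4 + 4.6728*l^3 - 3.9287*l^2 - 2.0592*l + 1.0816)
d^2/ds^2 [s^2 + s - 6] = 2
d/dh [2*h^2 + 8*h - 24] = 4*h + 8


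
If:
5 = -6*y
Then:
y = -5/6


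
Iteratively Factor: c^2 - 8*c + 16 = (c - 4)*(c - 4)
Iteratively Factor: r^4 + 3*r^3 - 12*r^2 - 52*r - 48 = (r + 3)*(r^3 - 12*r - 16) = (r - 4)*(r + 3)*(r^2 + 4*r + 4) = (r - 4)*(r + 2)*(r + 3)*(r + 2)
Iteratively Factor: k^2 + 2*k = (k)*(k + 2)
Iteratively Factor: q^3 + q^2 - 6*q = (q)*(q^2 + q - 6) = q*(q - 2)*(q + 3)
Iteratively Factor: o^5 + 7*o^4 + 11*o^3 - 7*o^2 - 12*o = (o - 1)*(o^4 + 8*o^3 + 19*o^2 + 12*o) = (o - 1)*(o + 4)*(o^3 + 4*o^2 + 3*o) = (o - 1)*(o + 3)*(o + 4)*(o^2 + o) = o*(o - 1)*(o + 3)*(o + 4)*(o + 1)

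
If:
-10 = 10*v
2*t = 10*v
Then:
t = -5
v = -1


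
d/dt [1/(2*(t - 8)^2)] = -1/(t - 8)^3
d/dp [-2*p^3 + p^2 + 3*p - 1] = -6*p^2 + 2*p + 3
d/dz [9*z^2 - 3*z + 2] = 18*z - 3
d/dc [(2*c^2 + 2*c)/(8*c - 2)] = (4*c^2 - 2*c - 1)/(16*c^2 - 8*c + 1)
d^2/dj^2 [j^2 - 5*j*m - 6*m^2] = 2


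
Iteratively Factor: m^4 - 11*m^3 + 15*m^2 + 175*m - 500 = (m + 4)*(m^3 - 15*m^2 + 75*m - 125) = (m - 5)*(m + 4)*(m^2 - 10*m + 25) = (m - 5)^2*(m + 4)*(m - 5)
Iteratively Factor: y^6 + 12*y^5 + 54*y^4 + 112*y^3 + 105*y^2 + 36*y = (y)*(y^5 + 12*y^4 + 54*y^3 + 112*y^2 + 105*y + 36) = y*(y + 3)*(y^4 + 9*y^3 + 27*y^2 + 31*y + 12) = y*(y + 3)^2*(y^3 + 6*y^2 + 9*y + 4) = y*(y + 1)*(y + 3)^2*(y^2 + 5*y + 4) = y*(y + 1)^2*(y + 3)^2*(y + 4)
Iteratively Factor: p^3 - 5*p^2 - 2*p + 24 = (p + 2)*(p^2 - 7*p + 12) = (p - 4)*(p + 2)*(p - 3)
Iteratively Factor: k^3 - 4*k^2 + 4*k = (k - 2)*(k^2 - 2*k) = k*(k - 2)*(k - 2)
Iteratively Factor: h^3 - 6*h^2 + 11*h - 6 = (h - 1)*(h^2 - 5*h + 6) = (h - 2)*(h - 1)*(h - 3)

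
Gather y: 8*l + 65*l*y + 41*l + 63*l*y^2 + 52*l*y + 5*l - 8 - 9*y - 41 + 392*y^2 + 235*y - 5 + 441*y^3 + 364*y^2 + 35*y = 54*l + 441*y^3 + y^2*(63*l + 756) + y*(117*l + 261) - 54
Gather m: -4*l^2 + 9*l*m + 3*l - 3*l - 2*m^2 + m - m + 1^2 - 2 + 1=-4*l^2 + 9*l*m - 2*m^2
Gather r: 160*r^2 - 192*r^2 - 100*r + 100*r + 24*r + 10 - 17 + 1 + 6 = -32*r^2 + 24*r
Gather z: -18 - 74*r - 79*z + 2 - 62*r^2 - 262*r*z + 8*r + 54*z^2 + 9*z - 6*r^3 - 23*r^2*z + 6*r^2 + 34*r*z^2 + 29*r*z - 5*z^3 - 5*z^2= -6*r^3 - 56*r^2 - 66*r - 5*z^3 + z^2*(34*r + 49) + z*(-23*r^2 - 233*r - 70) - 16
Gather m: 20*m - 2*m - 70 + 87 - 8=18*m + 9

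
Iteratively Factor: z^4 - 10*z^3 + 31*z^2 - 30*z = (z - 5)*(z^3 - 5*z^2 + 6*z) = (z - 5)*(z - 2)*(z^2 - 3*z) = z*(z - 5)*(z - 2)*(z - 3)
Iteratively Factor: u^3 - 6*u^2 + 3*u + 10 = (u + 1)*(u^2 - 7*u + 10) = (u - 5)*(u + 1)*(u - 2)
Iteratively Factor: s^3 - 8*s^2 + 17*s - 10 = (s - 2)*(s^2 - 6*s + 5) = (s - 2)*(s - 1)*(s - 5)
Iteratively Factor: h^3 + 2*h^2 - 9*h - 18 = (h + 3)*(h^2 - h - 6) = (h + 2)*(h + 3)*(h - 3)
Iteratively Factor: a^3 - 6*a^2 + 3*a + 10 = (a - 2)*(a^2 - 4*a - 5) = (a - 2)*(a + 1)*(a - 5)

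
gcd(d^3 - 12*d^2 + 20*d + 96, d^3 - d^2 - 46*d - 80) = d^2 - 6*d - 16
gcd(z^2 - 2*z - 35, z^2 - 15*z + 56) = z - 7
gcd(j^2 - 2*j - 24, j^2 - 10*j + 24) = j - 6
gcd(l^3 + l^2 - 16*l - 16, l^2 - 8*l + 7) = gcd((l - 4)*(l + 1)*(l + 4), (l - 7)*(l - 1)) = 1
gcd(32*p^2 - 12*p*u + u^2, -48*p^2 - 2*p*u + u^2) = 8*p - u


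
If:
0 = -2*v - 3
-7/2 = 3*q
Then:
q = -7/6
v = -3/2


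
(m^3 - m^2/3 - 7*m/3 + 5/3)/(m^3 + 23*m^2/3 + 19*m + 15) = (m^2 - 2*m + 1)/(m^2 + 6*m + 9)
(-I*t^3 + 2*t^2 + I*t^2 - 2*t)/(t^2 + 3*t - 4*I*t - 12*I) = t*(-I*t^2 + t*(2 + I) - 2)/(t^2 + t*(3 - 4*I) - 12*I)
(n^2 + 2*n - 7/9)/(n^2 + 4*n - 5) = (n^2 + 2*n - 7/9)/(n^2 + 4*n - 5)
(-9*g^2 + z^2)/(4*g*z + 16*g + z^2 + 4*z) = (-9*g^2 + z^2)/(4*g*z + 16*g + z^2 + 4*z)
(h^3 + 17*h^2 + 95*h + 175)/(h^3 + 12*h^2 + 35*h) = (h + 5)/h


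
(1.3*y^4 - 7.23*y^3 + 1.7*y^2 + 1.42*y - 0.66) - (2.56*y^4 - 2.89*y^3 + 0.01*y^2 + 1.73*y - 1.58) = -1.26*y^4 - 4.34*y^3 + 1.69*y^2 - 0.31*y + 0.92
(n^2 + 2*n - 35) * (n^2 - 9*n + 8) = n^4 - 7*n^3 - 45*n^2 + 331*n - 280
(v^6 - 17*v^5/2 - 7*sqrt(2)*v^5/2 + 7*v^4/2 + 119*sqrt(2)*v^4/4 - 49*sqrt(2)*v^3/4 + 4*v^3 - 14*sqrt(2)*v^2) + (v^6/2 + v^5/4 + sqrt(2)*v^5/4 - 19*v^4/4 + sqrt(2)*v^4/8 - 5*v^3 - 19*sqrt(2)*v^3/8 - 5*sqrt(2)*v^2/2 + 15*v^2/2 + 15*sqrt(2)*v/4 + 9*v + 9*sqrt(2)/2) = 3*v^6/2 - 33*v^5/4 - 13*sqrt(2)*v^5/4 - 5*v^4/4 + 239*sqrt(2)*v^4/8 - 117*sqrt(2)*v^3/8 - v^3 - 33*sqrt(2)*v^2/2 + 15*v^2/2 + 15*sqrt(2)*v/4 + 9*v + 9*sqrt(2)/2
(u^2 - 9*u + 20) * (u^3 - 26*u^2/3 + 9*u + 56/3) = u^5 - 53*u^4/3 + 107*u^3 - 707*u^2/3 + 12*u + 1120/3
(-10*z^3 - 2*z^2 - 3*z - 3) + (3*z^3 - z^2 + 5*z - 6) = -7*z^3 - 3*z^2 + 2*z - 9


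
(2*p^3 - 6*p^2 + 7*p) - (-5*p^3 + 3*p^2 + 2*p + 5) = 7*p^3 - 9*p^2 + 5*p - 5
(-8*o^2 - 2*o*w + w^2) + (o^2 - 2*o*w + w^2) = -7*o^2 - 4*o*w + 2*w^2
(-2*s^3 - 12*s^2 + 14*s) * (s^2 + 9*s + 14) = -2*s^5 - 30*s^4 - 122*s^3 - 42*s^2 + 196*s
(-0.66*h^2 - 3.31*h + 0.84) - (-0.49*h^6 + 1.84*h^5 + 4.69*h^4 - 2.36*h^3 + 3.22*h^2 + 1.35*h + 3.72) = 0.49*h^6 - 1.84*h^5 - 4.69*h^4 + 2.36*h^3 - 3.88*h^2 - 4.66*h - 2.88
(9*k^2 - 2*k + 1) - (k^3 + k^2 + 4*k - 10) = -k^3 + 8*k^2 - 6*k + 11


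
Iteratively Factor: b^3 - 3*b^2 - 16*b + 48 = (b + 4)*(b^2 - 7*b + 12) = (b - 4)*(b + 4)*(b - 3)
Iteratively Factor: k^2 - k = (k - 1)*(k)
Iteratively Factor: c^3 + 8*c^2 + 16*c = (c)*(c^2 + 8*c + 16) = c*(c + 4)*(c + 4)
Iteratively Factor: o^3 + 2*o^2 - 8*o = (o)*(o^2 + 2*o - 8) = o*(o + 4)*(o - 2)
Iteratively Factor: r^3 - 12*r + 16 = (r - 2)*(r^2 + 2*r - 8) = (r - 2)*(r + 4)*(r - 2)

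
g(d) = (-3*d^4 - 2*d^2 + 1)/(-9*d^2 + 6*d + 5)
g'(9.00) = 6.21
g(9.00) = 29.62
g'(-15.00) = -9.78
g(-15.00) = 72.19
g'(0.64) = -1.17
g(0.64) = -0.06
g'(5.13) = 3.61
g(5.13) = 10.59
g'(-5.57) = -3.50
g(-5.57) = 9.58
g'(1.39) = -6.98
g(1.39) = 3.47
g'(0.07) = -0.22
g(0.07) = 0.18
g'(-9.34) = -6.01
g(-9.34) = 27.51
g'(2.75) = 1.87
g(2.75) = 3.99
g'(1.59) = -1.14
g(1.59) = 2.83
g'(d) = (18*d - 6)*(-3*d^4 - 2*d^2 + 1)/(-9*d^2 + 6*d + 5)^2 + (-12*d^3 - 4*d)/(-9*d^2 + 6*d + 5)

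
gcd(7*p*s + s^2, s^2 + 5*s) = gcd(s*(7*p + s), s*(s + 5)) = s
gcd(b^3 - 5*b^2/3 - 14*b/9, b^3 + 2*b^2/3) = b^2 + 2*b/3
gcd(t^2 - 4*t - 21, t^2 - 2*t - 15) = t + 3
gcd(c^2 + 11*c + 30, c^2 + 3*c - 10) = c + 5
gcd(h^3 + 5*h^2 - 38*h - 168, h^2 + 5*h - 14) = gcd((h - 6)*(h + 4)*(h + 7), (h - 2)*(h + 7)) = h + 7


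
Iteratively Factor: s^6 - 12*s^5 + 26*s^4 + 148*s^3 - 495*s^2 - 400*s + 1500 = (s - 5)*(s^5 - 7*s^4 - 9*s^3 + 103*s^2 + 20*s - 300) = (s - 5)^2*(s^4 - 2*s^3 - 19*s^2 + 8*s + 60) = (s - 5)^2*(s - 2)*(s^3 - 19*s - 30) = (s - 5)^2*(s - 2)*(s + 3)*(s^2 - 3*s - 10) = (s - 5)^3*(s - 2)*(s + 3)*(s + 2)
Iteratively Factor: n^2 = (n)*(n)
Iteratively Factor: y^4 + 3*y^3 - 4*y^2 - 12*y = (y - 2)*(y^3 + 5*y^2 + 6*y) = y*(y - 2)*(y^2 + 5*y + 6) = y*(y - 2)*(y + 3)*(y + 2)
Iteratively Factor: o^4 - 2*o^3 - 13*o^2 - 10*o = (o + 2)*(o^3 - 4*o^2 - 5*o) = (o - 5)*(o + 2)*(o^2 + o) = o*(o - 5)*(o + 2)*(o + 1)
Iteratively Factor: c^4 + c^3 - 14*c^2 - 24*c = (c)*(c^3 + c^2 - 14*c - 24) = c*(c + 2)*(c^2 - c - 12) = c*(c - 4)*(c + 2)*(c + 3)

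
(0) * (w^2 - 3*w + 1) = 0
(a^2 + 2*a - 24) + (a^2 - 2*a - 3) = 2*a^2 - 27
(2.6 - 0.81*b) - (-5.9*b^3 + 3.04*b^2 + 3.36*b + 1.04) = 5.9*b^3 - 3.04*b^2 - 4.17*b + 1.56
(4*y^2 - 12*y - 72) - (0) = 4*y^2 - 12*y - 72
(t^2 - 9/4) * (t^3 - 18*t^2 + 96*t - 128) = t^5 - 18*t^4 + 375*t^3/4 - 175*t^2/2 - 216*t + 288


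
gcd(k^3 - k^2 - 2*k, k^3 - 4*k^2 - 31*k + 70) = k - 2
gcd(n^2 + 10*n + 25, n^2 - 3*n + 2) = 1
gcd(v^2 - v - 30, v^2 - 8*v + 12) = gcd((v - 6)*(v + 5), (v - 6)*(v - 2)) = v - 6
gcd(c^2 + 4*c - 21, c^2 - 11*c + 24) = c - 3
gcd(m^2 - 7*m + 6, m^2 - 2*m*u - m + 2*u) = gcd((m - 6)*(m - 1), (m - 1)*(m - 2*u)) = m - 1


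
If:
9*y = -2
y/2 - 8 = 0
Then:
No Solution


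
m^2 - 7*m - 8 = (m - 8)*(m + 1)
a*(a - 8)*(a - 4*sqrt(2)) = a^3 - 8*a^2 - 4*sqrt(2)*a^2 + 32*sqrt(2)*a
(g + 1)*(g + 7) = g^2 + 8*g + 7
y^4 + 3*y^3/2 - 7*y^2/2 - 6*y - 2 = (y - 2)*(y + 1/2)*(y + 1)*(y + 2)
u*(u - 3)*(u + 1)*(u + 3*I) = u^4 - 2*u^3 + 3*I*u^3 - 3*u^2 - 6*I*u^2 - 9*I*u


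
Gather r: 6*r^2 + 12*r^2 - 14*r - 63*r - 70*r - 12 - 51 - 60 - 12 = 18*r^2 - 147*r - 135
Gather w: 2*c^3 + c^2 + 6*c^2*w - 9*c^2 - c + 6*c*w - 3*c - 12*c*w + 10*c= 2*c^3 - 8*c^2 + 6*c + w*(6*c^2 - 6*c)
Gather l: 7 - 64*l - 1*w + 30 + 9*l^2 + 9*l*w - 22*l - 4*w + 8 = 9*l^2 + l*(9*w - 86) - 5*w + 45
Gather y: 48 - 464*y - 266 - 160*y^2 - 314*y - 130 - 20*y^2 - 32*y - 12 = -180*y^2 - 810*y - 360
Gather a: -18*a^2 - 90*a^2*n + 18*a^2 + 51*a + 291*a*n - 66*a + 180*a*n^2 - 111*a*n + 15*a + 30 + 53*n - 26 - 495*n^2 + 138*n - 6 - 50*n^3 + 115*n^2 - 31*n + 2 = -90*a^2*n + a*(180*n^2 + 180*n) - 50*n^3 - 380*n^2 + 160*n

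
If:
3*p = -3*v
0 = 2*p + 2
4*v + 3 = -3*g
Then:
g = -7/3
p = -1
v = 1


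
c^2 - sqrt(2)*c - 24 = (c - 4*sqrt(2))*(c + 3*sqrt(2))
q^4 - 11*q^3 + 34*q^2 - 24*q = q*(q - 6)*(q - 4)*(q - 1)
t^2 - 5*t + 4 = (t - 4)*(t - 1)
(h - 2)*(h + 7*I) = h^2 - 2*h + 7*I*h - 14*I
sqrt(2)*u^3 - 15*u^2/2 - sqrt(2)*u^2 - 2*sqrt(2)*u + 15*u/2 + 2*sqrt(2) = (u - 1)*(u - 4*sqrt(2))*(sqrt(2)*u + 1/2)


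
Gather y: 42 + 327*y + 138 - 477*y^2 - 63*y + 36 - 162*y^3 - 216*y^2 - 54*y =-162*y^3 - 693*y^2 + 210*y + 216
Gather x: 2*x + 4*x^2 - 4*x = 4*x^2 - 2*x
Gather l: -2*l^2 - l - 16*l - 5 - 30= -2*l^2 - 17*l - 35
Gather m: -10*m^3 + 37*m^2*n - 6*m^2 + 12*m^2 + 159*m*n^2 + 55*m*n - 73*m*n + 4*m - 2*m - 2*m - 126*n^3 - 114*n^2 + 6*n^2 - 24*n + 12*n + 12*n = -10*m^3 + m^2*(37*n + 6) + m*(159*n^2 - 18*n) - 126*n^3 - 108*n^2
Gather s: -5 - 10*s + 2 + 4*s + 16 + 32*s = 26*s + 13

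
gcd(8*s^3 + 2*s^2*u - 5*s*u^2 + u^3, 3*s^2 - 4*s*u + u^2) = 1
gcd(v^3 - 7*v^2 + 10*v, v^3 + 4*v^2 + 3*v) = v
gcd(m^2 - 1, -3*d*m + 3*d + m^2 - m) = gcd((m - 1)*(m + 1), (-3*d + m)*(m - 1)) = m - 1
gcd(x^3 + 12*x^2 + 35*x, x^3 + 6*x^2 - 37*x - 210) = x^2 + 12*x + 35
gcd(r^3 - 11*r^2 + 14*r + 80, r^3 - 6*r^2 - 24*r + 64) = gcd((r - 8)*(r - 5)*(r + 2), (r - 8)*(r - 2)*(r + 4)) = r - 8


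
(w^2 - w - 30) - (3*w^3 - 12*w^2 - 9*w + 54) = -3*w^3 + 13*w^2 + 8*w - 84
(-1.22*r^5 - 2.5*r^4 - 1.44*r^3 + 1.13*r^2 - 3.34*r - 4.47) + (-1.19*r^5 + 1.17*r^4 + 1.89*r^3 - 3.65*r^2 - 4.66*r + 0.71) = -2.41*r^5 - 1.33*r^4 + 0.45*r^3 - 2.52*r^2 - 8.0*r - 3.76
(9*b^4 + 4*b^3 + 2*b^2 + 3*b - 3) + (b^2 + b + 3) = 9*b^4 + 4*b^3 + 3*b^2 + 4*b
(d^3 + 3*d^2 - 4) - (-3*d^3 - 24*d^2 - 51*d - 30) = 4*d^3 + 27*d^2 + 51*d + 26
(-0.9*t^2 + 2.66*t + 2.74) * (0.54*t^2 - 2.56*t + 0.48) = -0.486*t^4 + 3.7404*t^3 - 5.762*t^2 - 5.7376*t + 1.3152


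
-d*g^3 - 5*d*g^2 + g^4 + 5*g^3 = g^2*(-d + g)*(g + 5)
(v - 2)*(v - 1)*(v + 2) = v^3 - v^2 - 4*v + 4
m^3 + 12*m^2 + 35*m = m*(m + 5)*(m + 7)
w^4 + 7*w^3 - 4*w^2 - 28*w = w*(w - 2)*(w + 2)*(w + 7)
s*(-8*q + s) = -8*q*s + s^2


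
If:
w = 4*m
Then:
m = w/4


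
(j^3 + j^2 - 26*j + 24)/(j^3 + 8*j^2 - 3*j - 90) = (j^2 - 5*j + 4)/(j^2 + 2*j - 15)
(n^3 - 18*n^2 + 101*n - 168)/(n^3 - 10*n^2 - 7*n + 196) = (n^2 - 11*n + 24)/(n^2 - 3*n - 28)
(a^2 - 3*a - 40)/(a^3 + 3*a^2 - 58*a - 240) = 1/(a + 6)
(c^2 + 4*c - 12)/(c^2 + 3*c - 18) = (c - 2)/(c - 3)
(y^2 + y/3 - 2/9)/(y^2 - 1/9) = (3*y + 2)/(3*y + 1)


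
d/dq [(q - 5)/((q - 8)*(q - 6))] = (-q^2 + 10*q - 22)/(q^4 - 28*q^3 + 292*q^2 - 1344*q + 2304)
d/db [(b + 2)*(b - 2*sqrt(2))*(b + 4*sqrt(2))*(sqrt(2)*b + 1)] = 4*sqrt(2)*b^3 + 6*sqrt(2)*b^2 + 15*b^2 - 28*sqrt(2)*b + 20*b - 28*sqrt(2) - 16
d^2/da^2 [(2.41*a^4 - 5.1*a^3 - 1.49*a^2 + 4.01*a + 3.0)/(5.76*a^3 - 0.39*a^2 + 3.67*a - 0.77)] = (4.54747350886464e-13*a^8 - 222.94035*a^6 + 1488.54897*a^5 + 1256.998056*a^4 - 616.213712*a^3 + 702.969114*a^2 + 28.702242*a + 99.908476)/(191.102976*a^9 - 38.817792*a^8 + 367.913664*a^7 - 126.165303*a^6 + 244.795581*a^5 - 113.773068*a^4 + 66.288781*a^3 - 31.806852*a^2 + 6.527829*a - 0.456533)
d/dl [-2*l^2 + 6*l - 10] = 6 - 4*l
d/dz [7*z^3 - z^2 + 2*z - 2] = 21*z^2 - 2*z + 2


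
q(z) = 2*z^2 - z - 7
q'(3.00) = 11.00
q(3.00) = 8.00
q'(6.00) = 23.00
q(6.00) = 59.00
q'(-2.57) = -11.28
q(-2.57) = 8.78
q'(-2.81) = -12.24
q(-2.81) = 11.60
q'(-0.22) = -1.88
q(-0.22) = -6.68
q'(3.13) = 11.52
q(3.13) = 9.46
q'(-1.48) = -6.92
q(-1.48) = -1.14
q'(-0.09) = -1.36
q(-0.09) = -6.89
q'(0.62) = 1.48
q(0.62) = -6.85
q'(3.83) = 14.32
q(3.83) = 18.51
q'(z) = 4*z - 1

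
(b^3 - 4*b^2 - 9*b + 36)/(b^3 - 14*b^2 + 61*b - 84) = (b + 3)/(b - 7)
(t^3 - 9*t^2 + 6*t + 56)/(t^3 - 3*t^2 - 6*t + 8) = (t - 7)/(t - 1)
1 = 1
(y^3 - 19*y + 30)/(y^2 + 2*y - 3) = (y^3 - 19*y + 30)/(y^2 + 2*y - 3)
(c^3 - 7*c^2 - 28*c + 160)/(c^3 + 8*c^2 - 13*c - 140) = (c - 8)/(c + 7)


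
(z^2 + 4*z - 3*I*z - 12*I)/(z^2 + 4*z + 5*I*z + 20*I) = (z - 3*I)/(z + 5*I)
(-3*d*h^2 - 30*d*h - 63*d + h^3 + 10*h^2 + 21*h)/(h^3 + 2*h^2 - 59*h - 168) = (-3*d + h)/(h - 8)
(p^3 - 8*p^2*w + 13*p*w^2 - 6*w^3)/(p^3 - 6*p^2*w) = 1 - 2*w/p + w^2/p^2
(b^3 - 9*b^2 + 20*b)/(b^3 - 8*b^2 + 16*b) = (b - 5)/(b - 4)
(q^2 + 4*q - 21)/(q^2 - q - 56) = (q - 3)/(q - 8)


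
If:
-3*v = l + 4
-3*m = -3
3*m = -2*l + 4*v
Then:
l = -5/2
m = 1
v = -1/2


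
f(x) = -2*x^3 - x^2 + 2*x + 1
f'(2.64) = -45.10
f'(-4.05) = -88.32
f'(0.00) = 2.00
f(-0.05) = 0.90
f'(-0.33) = 2.01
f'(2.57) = -42.77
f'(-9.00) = -466.00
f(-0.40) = 0.17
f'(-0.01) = 2.02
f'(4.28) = -116.47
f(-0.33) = 0.30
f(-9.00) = 1360.00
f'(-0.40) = 1.84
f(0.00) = 1.00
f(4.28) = -165.56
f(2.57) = -34.41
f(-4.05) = 109.36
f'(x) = -6*x^2 - 2*x + 2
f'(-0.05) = 2.08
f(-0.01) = 0.98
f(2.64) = -37.49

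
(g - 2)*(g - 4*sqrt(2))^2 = g^3 - 8*sqrt(2)*g^2 - 2*g^2 + 16*sqrt(2)*g + 32*g - 64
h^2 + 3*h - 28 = (h - 4)*(h + 7)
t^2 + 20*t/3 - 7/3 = (t - 1/3)*(t + 7)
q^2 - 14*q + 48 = (q - 8)*(q - 6)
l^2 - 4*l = l*(l - 4)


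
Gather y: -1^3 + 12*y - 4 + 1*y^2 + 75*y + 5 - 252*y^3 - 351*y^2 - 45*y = -252*y^3 - 350*y^2 + 42*y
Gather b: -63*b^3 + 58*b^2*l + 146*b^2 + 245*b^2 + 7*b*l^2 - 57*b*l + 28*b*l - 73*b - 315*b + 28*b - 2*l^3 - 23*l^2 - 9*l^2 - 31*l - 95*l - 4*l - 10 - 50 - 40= -63*b^3 + b^2*(58*l + 391) + b*(7*l^2 - 29*l - 360) - 2*l^3 - 32*l^2 - 130*l - 100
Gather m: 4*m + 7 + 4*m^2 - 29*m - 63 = 4*m^2 - 25*m - 56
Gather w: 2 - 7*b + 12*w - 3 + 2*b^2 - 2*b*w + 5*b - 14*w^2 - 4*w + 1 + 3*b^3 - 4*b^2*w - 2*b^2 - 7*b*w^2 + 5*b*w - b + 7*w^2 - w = 3*b^3 - 3*b + w^2*(-7*b - 7) + w*(-4*b^2 + 3*b + 7)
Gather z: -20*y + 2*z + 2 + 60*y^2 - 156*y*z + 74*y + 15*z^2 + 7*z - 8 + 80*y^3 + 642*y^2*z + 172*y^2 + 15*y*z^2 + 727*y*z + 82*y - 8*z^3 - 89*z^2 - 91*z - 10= 80*y^3 + 232*y^2 + 136*y - 8*z^3 + z^2*(15*y - 74) + z*(642*y^2 + 571*y - 82) - 16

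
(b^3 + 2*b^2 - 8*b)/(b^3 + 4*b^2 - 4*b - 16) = b/(b + 2)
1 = 1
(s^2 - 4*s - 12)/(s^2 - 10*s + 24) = (s + 2)/(s - 4)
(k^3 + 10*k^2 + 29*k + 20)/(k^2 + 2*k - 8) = (k^2 + 6*k + 5)/(k - 2)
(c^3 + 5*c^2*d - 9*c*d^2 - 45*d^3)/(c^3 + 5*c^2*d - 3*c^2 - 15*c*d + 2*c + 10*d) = (c^2 - 9*d^2)/(c^2 - 3*c + 2)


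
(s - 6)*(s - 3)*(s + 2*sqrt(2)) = s^3 - 9*s^2 + 2*sqrt(2)*s^2 - 18*sqrt(2)*s + 18*s + 36*sqrt(2)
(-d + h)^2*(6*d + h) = 6*d^3 - 11*d^2*h + 4*d*h^2 + h^3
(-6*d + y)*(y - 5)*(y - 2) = -6*d*y^2 + 42*d*y - 60*d + y^3 - 7*y^2 + 10*y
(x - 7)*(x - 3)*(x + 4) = x^3 - 6*x^2 - 19*x + 84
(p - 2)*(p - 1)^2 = p^3 - 4*p^2 + 5*p - 2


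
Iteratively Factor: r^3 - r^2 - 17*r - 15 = (r + 1)*(r^2 - 2*r - 15) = (r + 1)*(r + 3)*(r - 5)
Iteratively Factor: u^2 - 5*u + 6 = (u - 3)*(u - 2)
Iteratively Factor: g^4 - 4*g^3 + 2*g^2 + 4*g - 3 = (g - 3)*(g^3 - g^2 - g + 1) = (g - 3)*(g - 1)*(g^2 - 1) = (g - 3)*(g - 1)*(g + 1)*(g - 1)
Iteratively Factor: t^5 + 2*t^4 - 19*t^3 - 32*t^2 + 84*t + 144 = (t + 2)*(t^4 - 19*t^2 + 6*t + 72) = (t - 3)*(t + 2)*(t^3 + 3*t^2 - 10*t - 24) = (t - 3)*(t + 2)^2*(t^2 + t - 12) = (t - 3)^2*(t + 2)^2*(t + 4)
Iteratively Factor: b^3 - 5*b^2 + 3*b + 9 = (b + 1)*(b^2 - 6*b + 9) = (b - 3)*(b + 1)*(b - 3)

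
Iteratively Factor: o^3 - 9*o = (o + 3)*(o^2 - 3*o) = (o - 3)*(o + 3)*(o)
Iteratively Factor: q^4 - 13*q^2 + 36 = (q + 3)*(q^3 - 3*q^2 - 4*q + 12) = (q + 2)*(q + 3)*(q^2 - 5*q + 6) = (q - 3)*(q + 2)*(q + 3)*(q - 2)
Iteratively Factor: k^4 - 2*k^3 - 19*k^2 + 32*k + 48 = (k - 3)*(k^3 + k^2 - 16*k - 16) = (k - 4)*(k - 3)*(k^2 + 5*k + 4) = (k - 4)*(k - 3)*(k + 1)*(k + 4)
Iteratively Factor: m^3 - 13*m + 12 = (m + 4)*(m^2 - 4*m + 3) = (m - 1)*(m + 4)*(m - 3)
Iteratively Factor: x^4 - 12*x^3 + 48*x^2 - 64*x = (x)*(x^3 - 12*x^2 + 48*x - 64) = x*(x - 4)*(x^2 - 8*x + 16) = x*(x - 4)^2*(x - 4)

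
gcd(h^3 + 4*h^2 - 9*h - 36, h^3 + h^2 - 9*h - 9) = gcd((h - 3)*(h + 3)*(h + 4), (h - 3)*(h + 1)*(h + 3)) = h^2 - 9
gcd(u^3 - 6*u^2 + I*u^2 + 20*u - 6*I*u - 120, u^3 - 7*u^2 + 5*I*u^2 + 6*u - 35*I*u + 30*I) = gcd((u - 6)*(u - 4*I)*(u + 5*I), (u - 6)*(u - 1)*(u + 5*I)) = u^2 + u*(-6 + 5*I) - 30*I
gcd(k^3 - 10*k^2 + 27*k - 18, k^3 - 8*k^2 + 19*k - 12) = k^2 - 4*k + 3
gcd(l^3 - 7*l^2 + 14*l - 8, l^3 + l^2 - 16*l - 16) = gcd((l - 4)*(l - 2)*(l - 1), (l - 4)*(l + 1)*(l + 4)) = l - 4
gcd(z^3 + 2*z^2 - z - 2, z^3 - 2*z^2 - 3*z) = z + 1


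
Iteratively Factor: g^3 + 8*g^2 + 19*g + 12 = (g + 1)*(g^2 + 7*g + 12) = (g + 1)*(g + 4)*(g + 3)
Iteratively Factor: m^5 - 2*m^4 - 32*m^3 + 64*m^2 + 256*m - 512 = (m - 4)*(m^4 + 2*m^3 - 24*m^2 - 32*m + 128) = (m - 4)^2*(m^3 + 6*m^2 - 32) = (m - 4)^2*(m + 4)*(m^2 + 2*m - 8) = (m - 4)^2*(m + 4)^2*(m - 2)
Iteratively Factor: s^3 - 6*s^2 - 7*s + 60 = (s + 3)*(s^2 - 9*s + 20) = (s - 5)*(s + 3)*(s - 4)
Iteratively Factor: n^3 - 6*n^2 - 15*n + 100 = (n + 4)*(n^2 - 10*n + 25) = (n - 5)*(n + 4)*(n - 5)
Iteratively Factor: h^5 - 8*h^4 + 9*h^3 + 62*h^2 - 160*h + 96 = (h - 1)*(h^4 - 7*h^3 + 2*h^2 + 64*h - 96) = (h - 1)*(h + 3)*(h^3 - 10*h^2 + 32*h - 32) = (h - 4)*(h - 1)*(h + 3)*(h^2 - 6*h + 8) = (h - 4)*(h - 2)*(h - 1)*(h + 3)*(h - 4)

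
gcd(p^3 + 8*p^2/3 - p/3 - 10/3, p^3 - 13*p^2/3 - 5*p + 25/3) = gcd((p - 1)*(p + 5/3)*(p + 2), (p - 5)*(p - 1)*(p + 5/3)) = p^2 + 2*p/3 - 5/3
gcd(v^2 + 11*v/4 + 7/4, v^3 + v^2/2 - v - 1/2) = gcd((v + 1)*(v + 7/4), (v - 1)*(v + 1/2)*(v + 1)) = v + 1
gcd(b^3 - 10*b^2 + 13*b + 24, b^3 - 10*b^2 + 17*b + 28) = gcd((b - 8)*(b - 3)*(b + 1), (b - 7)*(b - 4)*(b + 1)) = b + 1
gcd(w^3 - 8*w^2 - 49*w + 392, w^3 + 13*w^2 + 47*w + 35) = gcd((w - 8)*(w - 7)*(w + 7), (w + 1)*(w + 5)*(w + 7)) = w + 7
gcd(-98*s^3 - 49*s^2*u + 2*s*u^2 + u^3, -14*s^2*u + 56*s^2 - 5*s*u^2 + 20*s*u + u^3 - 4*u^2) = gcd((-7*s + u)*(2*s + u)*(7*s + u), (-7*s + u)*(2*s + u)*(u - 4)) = 14*s^2 + 5*s*u - u^2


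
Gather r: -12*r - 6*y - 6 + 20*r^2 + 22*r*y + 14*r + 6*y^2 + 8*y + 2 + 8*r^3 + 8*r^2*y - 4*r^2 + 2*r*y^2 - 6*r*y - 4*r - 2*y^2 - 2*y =8*r^3 + r^2*(8*y + 16) + r*(2*y^2 + 16*y - 2) + 4*y^2 - 4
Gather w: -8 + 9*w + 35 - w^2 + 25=-w^2 + 9*w + 52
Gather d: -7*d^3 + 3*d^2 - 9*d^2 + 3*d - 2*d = -7*d^3 - 6*d^2 + d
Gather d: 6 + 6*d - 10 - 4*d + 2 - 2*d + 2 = 0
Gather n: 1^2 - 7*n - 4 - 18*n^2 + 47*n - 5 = -18*n^2 + 40*n - 8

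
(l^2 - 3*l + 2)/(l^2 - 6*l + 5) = (l - 2)/(l - 5)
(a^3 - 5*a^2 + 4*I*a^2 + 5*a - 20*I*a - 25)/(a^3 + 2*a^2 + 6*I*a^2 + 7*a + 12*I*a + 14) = (a^2 + 5*a*(-1 + I) - 25*I)/(a^2 + a*(2 + 7*I) + 14*I)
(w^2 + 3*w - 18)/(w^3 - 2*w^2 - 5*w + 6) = (w + 6)/(w^2 + w - 2)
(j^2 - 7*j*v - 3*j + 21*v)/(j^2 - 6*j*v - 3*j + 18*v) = (-j + 7*v)/(-j + 6*v)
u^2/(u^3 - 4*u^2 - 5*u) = u/(u^2 - 4*u - 5)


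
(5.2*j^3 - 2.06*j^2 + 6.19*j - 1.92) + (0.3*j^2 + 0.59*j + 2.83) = 5.2*j^3 - 1.76*j^2 + 6.78*j + 0.91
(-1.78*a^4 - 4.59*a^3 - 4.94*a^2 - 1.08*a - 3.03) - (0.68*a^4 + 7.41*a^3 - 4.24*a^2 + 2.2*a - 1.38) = -2.46*a^4 - 12.0*a^3 - 0.7*a^2 - 3.28*a - 1.65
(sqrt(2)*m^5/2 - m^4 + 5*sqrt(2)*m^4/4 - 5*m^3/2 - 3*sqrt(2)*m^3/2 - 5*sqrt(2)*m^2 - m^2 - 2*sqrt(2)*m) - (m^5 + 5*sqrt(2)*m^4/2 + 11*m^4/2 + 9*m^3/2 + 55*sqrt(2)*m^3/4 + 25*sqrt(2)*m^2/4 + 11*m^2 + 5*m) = -m^5 + sqrt(2)*m^5/2 - 13*m^4/2 - 5*sqrt(2)*m^4/4 - 61*sqrt(2)*m^3/4 - 7*m^3 - 45*sqrt(2)*m^2/4 - 12*m^2 - 5*m - 2*sqrt(2)*m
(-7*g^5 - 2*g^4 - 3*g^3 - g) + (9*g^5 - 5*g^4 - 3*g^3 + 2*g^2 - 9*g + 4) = 2*g^5 - 7*g^4 - 6*g^3 + 2*g^2 - 10*g + 4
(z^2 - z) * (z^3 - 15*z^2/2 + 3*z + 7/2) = z^5 - 17*z^4/2 + 21*z^3/2 + z^2/2 - 7*z/2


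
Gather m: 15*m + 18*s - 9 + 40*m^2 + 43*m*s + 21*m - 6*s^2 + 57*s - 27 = 40*m^2 + m*(43*s + 36) - 6*s^2 + 75*s - 36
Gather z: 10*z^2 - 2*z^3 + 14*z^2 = -2*z^3 + 24*z^2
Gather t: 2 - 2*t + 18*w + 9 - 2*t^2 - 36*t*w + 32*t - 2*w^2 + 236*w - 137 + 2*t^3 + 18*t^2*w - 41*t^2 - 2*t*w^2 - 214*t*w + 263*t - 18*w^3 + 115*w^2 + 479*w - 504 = 2*t^3 + t^2*(18*w - 43) + t*(-2*w^2 - 250*w + 293) - 18*w^3 + 113*w^2 + 733*w - 630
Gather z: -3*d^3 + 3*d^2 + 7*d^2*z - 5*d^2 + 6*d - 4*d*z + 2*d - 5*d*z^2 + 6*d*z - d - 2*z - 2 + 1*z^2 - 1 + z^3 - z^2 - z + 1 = -3*d^3 - 2*d^2 - 5*d*z^2 + 7*d + z^3 + z*(7*d^2 + 2*d - 3) - 2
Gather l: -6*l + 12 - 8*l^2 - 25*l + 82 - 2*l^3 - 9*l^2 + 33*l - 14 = -2*l^3 - 17*l^2 + 2*l + 80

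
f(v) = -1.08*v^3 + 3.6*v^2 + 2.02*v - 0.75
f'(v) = -3.24*v^2 + 7.2*v + 2.02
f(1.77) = 8.11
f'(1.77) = 4.61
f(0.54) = 1.22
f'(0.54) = 4.96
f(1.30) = 5.59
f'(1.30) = 5.90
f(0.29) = 0.11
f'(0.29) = 3.84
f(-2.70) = 41.30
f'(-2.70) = -41.04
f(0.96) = 3.55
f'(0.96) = 5.95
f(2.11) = 9.39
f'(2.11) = 2.79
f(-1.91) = 16.05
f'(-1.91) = -23.55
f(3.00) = 8.55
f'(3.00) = -5.54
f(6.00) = -92.31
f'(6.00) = -71.42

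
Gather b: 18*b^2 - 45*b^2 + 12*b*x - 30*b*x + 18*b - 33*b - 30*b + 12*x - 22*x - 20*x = -27*b^2 + b*(-18*x - 45) - 30*x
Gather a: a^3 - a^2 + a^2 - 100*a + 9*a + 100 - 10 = a^3 - 91*a + 90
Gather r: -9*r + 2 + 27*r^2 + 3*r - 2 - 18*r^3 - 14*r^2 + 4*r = -18*r^3 + 13*r^2 - 2*r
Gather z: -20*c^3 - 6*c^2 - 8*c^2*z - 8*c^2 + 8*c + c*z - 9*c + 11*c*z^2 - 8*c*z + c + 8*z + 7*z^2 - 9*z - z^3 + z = -20*c^3 - 14*c^2 - z^3 + z^2*(11*c + 7) + z*(-8*c^2 - 7*c)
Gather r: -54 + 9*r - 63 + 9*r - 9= 18*r - 126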